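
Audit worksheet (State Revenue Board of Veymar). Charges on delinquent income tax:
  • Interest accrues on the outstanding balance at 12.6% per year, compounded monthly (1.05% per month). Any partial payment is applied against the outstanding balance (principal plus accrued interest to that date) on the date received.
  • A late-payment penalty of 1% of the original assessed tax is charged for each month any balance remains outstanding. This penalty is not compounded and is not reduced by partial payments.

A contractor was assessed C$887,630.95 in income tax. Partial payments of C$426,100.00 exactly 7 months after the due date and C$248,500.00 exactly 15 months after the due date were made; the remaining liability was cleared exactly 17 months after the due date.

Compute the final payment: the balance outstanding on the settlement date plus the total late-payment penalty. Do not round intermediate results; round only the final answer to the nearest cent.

C$484,243.92

Balance at month 7: C$887,630.9500 × (1 + 0.0105)^7 = C$954,963.2564…
After C$426,100.00 payment: C$954,963.2564… − C$426,100.00 = C$528,863.2564…
Balance at month 15: C$528,863.2564… × (1 + 0.0105)^8 = C$574,955.1092…
After C$248,500.00 payment: C$574,955.1092… − C$248,500.00 = C$326,455.1092…
Balance at month 17: C$326,455.1092… × (1 + 0.0105)^2 = C$333,346.6582…
Penalty: 17 × 1% × C$887,630.95 = C$150,897.26…
Final settlement = outstanding balance + penalty = C$333,346.6582… + C$150,897.26… = C$484,243.92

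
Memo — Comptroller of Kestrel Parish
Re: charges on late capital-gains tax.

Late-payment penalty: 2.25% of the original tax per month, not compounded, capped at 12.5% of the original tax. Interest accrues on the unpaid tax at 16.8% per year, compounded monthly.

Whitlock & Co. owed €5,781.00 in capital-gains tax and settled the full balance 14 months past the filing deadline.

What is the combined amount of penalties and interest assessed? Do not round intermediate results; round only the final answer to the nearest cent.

€1,964.81

Penalty (uncapped): 14 × 2.25% × €5,781.00 = €1,821.02…; cap = 12.5% × €5,781.00 = €722.63… → penalty = €722.63…
Interest (16.8%/yr ÷ 12 = 1.4%/month): €5,781.00 × ((1 + 0.014)^14 − 1) = €1,242.1887…
Penalties + interest = €722.6250 + €1,242.1887… = €1,964.81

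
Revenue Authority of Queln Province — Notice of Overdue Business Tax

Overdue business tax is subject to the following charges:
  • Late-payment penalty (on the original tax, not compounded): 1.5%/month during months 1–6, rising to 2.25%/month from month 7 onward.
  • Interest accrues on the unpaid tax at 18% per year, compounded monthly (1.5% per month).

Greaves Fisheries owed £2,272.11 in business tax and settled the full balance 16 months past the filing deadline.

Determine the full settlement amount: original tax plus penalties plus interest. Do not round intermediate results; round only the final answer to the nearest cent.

Penalty, months 1–6: 6 × 1.5% × £2,272.11 = £204.49…
Penalty, months 7–16: 10 × 2.25% × £2,272.11 = £511.22…
Interest: £2,272.11 × ((1 + 0.015)^16 − 1) = £2,272.11 × 0.2689855… = £611.1648…
Total = £2,272.11 + £715.7147… + £611.1648… = £3,598.99

£3,598.99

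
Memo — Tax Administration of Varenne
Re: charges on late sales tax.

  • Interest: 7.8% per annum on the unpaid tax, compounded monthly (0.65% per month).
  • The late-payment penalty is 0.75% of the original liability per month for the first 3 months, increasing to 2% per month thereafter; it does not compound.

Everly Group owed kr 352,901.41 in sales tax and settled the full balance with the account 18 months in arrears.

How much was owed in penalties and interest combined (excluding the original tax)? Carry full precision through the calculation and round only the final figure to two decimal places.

kr 157,462.46

Penalty, months 1–3: 3 × 0.75% × kr 352,901.41 = kr 7,940.28…
Penalty, months 4–18: 15 × 2% × kr 352,901.41 = kr 105,870.42…
Interest: kr 352,901.41 × ((1 + 0.0065)^18 − 1) = kr 352,901.41 × 0.1236939… = kr 43,651.7542…
Penalties + interest = kr 113,810.7047… + kr 43,651.7542… = kr 157,462.46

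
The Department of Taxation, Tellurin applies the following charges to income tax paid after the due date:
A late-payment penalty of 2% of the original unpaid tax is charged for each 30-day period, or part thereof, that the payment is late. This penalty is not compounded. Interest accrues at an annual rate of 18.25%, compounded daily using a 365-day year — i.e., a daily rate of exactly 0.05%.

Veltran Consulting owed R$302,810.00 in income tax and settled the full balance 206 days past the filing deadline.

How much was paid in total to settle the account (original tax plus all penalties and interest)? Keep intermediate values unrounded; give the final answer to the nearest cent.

R$378,047.04

Penalty periods: ⌈206/30⌉ = 7; penalty = 7 × 2% × R$302,810.00 = R$42,393.40
Interest: R$302,810.00 × ((1 + 0.0005)^206 − 1) = R$302,810.00 × 0.10846288… = R$32,843.6433…
Total = R$302,810.00 + R$42,393.4000 + R$32,843.6433… = R$378,047.04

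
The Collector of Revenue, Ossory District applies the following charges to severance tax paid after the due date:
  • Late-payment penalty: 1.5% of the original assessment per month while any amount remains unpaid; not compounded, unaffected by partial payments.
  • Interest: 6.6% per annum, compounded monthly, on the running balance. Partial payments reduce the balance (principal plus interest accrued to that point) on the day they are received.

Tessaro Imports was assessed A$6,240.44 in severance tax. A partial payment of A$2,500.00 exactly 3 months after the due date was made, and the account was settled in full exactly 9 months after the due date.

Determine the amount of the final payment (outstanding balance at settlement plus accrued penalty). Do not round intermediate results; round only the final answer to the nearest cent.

Monthly rate = 6.6% ÷ 12 = 0.55%
Balance at month 3: A$6,240.4400 × (1 + 0.0055)^3 = A$6,343.9746…
After A$2,500.00 payment: A$6,343.9746… − A$2,500.00 = A$3,843.9746…
Balance at month 9: A$3,843.9746… × (1 + 0.0055)^6 = A$3,972.5828…
Penalty: 9 × 1.5% × A$6,240.44 = A$842.46…
Final settlement = outstanding balance + penalty = A$3,972.5828… + A$842.46… = A$4,815.04

A$4,815.04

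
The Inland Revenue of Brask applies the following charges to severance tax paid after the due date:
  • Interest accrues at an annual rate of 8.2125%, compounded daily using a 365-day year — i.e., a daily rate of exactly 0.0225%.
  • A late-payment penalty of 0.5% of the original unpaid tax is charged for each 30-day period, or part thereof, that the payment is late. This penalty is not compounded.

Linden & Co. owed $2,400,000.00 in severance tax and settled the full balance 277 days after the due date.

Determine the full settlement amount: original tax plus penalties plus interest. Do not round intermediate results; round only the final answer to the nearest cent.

Penalty periods: ⌈277/30⌉ = 10; penalty = 10 × 0.5% × $2,400,000.00 = $120,000.00
Interest: $2,400,000.00 × ((1 + 0.000225)^277 − 1) = $2,400,000.00 × 0.06430073… = $154,321.7457…
Total = $2,400,000.00 + $120,000.0000 + $154,321.7457… = $2,674,321.75

$2,674,321.75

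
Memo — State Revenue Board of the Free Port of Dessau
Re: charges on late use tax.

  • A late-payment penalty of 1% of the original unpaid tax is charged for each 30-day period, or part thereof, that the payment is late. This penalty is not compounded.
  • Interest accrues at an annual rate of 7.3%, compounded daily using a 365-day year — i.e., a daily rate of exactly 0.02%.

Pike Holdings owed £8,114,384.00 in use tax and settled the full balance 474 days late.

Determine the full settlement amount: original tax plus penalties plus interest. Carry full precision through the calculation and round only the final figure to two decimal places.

Penalty periods: ⌈474/30⌉ = 16; penalty = 16 × 1% × £8,114,384.00 = £1,298,301.44
Interest: £8,114,384.00 × ((1 + 0.0002)^474 − 1) = £8,114,384.00 × 0.09942852… = £806,801.2251…
Total = £8,114,384.00 + £1,298,301.4400 + £806,801.2251… = £10,219,486.67

£10,219,486.67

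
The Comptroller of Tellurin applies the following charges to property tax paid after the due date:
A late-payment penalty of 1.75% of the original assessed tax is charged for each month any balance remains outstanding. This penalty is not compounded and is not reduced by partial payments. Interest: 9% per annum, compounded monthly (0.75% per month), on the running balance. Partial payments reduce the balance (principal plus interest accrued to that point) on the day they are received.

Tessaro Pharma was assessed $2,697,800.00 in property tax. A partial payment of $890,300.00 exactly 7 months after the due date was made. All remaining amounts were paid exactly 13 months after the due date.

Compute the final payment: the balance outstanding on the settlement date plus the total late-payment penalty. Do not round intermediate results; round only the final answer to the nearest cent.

Balance at month 7: $2,697,800.0000 × (1 + 0.0075)^7 = $2,842,661.4111…
After $890,300.00 payment: $2,842,661.4111… − $890,300.00 = $1,952,361.4111…
Balance at month 13: $1,952,361.4111… × (1 + 0.0075)^6 = $2,041,881.5455…
Penalty: 13 × 1.75% × $2,697,800.00 = $613,749.50
Final settlement = outstanding balance + penalty = $2,041,881.5455… + $613,749.50 = $2,655,631.05

$2,655,631.05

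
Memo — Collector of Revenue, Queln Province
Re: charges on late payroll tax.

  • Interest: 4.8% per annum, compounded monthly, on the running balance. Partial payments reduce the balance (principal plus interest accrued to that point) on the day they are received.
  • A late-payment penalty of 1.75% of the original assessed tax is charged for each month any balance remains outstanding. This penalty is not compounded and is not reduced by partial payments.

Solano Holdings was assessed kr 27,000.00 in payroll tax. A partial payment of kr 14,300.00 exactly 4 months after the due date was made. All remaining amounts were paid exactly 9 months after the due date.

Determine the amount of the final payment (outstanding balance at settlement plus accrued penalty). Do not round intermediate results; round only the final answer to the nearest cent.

Monthly rate = 4.8% ÷ 12 = 0.4%
Balance at month 4: kr 27,000.0000 × (1 + 0.004)^4 = kr 27,434.5989…
After kr 14,300.00 payment: kr 27,434.5989… − kr 14,300.00 = kr 13,134.5989…
Balance at month 9: kr 13,134.5989… × (1 + 0.004)^5 = kr 13,399.4009…
Penalty: 9 × 1.75% × kr 27,000.00 = kr 4,252.50
Final settlement = outstanding balance + penalty = kr 13,399.4009… + kr 4,252.50 = kr 17,651.90

kr 17,651.90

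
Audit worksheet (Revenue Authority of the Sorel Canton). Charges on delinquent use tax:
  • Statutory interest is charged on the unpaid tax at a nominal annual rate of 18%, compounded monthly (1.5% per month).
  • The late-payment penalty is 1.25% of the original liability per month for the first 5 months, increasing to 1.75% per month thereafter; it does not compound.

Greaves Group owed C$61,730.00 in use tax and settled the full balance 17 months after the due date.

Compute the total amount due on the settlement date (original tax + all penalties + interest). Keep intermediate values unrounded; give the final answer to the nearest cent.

C$96,330.92

Penalty, months 1–5: 5 × 1.25% × C$61,730.00 = C$3,858.13…
Penalty, months 6–17: 12 × 1.75% × C$61,730.00 = C$12,963.30
Interest: C$61,730.00 × ((1 + 0.015)^17 − 1) = C$61,730.00 × 0.2880203… = C$17,779.4950…
Total = C$61,730.00 + C$16,821.4250 + C$17,779.4950… = C$96,330.92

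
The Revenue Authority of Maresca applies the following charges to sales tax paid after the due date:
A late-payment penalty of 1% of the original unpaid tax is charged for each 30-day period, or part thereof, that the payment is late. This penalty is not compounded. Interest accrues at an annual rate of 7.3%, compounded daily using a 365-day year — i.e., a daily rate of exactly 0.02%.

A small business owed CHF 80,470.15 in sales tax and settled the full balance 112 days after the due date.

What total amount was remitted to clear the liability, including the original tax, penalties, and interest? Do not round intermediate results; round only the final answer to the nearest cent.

CHF 85,511.64

Penalty periods: ⌈112/30⌉ = 4; penalty = 4 × 1% × CHF 80,470.15 = CHF 3,218.81…
Interest: CHF 80,470.15 × ((1 + 0.0002)^112 − 1) = CHF 80,470.15 × 0.02265047… = CHF 1,822.6870…
Total = CHF 80,470.15 + CHF 3,218.8060 + CHF 1,822.6870… = CHF 85,511.64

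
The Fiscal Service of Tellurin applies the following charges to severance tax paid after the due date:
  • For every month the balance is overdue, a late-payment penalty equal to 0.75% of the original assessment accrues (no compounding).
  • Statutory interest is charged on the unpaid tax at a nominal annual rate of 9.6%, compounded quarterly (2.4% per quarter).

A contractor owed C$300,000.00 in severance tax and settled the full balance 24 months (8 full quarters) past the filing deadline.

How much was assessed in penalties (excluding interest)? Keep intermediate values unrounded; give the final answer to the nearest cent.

C$54,000.00

Late-payment penalty: 24 × 0.75% × C$300,000.00 = C$54,000.00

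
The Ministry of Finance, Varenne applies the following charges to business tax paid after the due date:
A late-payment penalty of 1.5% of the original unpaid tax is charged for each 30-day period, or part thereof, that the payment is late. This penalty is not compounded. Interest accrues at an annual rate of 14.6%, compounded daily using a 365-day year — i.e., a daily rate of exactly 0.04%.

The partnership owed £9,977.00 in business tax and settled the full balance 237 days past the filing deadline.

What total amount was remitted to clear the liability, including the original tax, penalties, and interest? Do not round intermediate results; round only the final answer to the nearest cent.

Penalty periods: ⌈237/30⌉ = 8; penalty = 8 × 1.5% × £9,977.00 = £1,197.24
Interest: £9,977.00 × ((1 + 0.0004)^237 − 1) = £9,977.00 × 0.09941811… = £991.8944…
Total = £9,977.00 + £1,197.2400 + £991.8944… = £12,166.13

£12,166.13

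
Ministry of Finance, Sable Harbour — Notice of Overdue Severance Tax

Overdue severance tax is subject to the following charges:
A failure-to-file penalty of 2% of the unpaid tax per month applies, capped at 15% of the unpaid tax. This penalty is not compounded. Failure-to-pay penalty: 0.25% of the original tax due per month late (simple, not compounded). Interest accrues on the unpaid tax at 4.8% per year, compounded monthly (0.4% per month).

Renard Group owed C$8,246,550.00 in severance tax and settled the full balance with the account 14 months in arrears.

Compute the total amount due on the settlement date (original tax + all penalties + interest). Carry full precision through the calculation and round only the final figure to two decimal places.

C$10,246,169.77

Failure-to-file: 14 × 2% × C$8,246,550.00 = C$2,309,034.00, capped at 15% × C$8,246,550.00 = C$1,236,982.50
Failure-to-pay penalty = 0.25% × C$8,246,550.00 × 14 mo = C$288,629.25
Interest: C$8,246,550.00 × ((1 + 0.004)^14 − 1) = C$8,246,550.00 × 0.0574796… = C$474,008.0187…
Total = C$8,246,550.00 + C$1,525,611.7500 + C$474,008.0187… = C$10,246,169.77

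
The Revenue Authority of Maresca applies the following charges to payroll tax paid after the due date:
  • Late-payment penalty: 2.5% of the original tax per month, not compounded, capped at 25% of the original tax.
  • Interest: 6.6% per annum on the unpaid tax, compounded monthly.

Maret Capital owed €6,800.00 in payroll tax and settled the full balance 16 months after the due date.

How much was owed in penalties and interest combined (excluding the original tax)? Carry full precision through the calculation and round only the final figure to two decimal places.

Penalty (uncapped): 16 × 2.5% × €6,800.00 = €2,720.00; cap = 25% × €6,800.00 = €1,700.00 → penalty = €1,700.00
Interest (6.6%/yr ÷ 12 = 0.55%/month): €6,800.00 × ((1 + 0.0055)^16 − 1) = €623.7290…
Penalties + interest = €1,700.0000 + €623.7290… = €2,323.73

€2,323.73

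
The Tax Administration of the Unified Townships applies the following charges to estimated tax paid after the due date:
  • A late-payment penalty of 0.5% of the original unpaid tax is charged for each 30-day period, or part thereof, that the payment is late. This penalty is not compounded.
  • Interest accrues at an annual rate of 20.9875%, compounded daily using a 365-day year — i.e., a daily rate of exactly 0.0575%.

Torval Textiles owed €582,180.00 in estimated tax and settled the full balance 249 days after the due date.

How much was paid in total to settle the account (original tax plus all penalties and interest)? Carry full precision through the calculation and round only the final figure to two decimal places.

€697,966.43

Penalty periods: ⌈249/30⌉ = 9; penalty = 9 × 0.5% × €582,180.00 = €26,198.10
Interest: €582,180.00 × ((1 + 0.000575)^249 − 1) = €582,180.00 × 0.15388424… = €89,588.3281…
Total = €582,180.00 + €26,198.1000 + €89,588.3281… = €697,966.43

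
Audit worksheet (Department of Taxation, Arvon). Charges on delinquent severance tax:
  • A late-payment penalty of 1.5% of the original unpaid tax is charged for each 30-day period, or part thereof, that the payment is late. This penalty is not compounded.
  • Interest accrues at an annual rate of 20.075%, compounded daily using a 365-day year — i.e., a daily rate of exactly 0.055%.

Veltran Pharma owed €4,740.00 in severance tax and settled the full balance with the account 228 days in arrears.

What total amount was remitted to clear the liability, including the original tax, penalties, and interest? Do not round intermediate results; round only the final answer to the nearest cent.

€5,941.89

Penalty periods: ⌈228/30⌉ = 8; penalty = 8 × 1.5% × €4,740.00 = €568.80
Interest: €4,740.00 × ((1 + 0.00055)^228 − 1) = €4,740.00 × 0.13356273… = €633.0873…
Total = €4,740.00 + €568.8000 + €633.0873… = €5,941.89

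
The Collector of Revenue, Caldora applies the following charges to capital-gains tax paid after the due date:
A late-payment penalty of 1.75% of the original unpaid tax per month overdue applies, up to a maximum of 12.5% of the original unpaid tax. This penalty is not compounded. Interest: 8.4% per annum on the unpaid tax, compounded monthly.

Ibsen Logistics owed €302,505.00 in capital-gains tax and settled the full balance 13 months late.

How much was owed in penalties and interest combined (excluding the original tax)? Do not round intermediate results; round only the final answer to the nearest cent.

Penalty (uncapped): 13 × 1.75% × €302,505.00 = €68,819.89…; cap = 12.5% × €302,505.00 = €37,813.13… → penalty = €37,813.13…
Interest (8.4%/yr ÷ 12 = 0.7%/month): €302,505.00 × ((1 + 0.007)^13 − 1) = €28,714.3302…
Penalties + interest = €37,813.1250 + €28,714.3302… = €66,527.46

€66,527.46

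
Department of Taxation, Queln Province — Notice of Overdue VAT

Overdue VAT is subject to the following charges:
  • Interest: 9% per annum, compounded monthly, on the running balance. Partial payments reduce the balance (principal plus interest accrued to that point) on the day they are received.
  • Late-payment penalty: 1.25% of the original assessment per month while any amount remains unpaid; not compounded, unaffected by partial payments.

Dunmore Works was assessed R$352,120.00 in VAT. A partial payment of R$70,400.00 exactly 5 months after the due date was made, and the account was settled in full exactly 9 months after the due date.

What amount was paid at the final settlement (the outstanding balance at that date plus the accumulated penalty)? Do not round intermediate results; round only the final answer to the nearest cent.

Monthly rate = 9% ÷ 12 = 0.75%
Balance at month 5: R$352,120.0000 × (1 + 0.0075)^5 = R$365,524.0586…
After R$70,400.00 payment: R$365,524.0586… − R$70,400.00 = R$295,124.0586…
Balance at month 9: R$295,124.0586… × (1 + 0.0075)^4 = R$304,077.8837…
Penalty: 9 × 1.25% × R$352,120.00 = R$39,613.50
Final settlement = outstanding balance + penalty = R$304,077.8837… + R$39,613.50 = R$343,691.38

R$343,691.38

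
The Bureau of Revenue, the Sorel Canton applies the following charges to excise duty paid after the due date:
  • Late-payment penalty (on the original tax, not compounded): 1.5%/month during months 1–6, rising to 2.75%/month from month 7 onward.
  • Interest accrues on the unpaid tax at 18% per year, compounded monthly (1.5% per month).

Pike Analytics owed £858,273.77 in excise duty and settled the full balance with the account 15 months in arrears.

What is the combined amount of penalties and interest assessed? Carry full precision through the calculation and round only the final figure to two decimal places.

£504,435.02

Penalty, months 1–6: 6 × 1.5% × £858,273.77 = £77,244.64…
Penalty, months 7–15: 9 × 2.75% × £858,273.77 = £212,422.76…
Interest: £858,273.77 × ((1 + 0.015)^15 − 1) = £858,273.77 × 0.2502321… = £214,767.6192…
Penalties + interest = £289,667.3974… + £214,767.6192… = £504,435.02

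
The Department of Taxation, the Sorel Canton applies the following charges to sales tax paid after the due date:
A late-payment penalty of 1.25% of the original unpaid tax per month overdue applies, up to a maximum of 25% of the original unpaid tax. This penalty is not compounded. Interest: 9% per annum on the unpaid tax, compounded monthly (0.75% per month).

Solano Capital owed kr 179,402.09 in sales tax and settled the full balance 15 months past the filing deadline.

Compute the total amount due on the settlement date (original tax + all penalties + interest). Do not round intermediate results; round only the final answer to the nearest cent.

Penalty: 15 × 1.25% × kr 179,402.09 = kr 33,637.89… (below the 25% cap of kr 44,850.52…)
Interest: kr 179,402.09 × ((1 + 0.0075)^15 − 1) = kr 179,402.09 × 0.1186026… = kr 21,277.5533…
Total = kr 179,402.09 + kr 33,637.8919… + kr 21,277.5533… = kr 234,317.54

kr 234,317.54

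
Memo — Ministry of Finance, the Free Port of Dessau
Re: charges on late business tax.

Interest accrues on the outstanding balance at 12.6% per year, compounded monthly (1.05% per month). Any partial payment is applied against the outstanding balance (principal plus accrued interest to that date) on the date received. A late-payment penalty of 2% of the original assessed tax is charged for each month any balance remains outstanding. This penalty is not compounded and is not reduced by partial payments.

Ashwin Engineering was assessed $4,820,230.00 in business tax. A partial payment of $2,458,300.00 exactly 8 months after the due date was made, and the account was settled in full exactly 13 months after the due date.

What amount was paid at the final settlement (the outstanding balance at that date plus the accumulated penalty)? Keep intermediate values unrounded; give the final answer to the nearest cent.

Balance at month 8: $4,820,230.0000 × (1 + 0.0105)^8 = $5,240,325.9870…
After $2,458,300.00 payment: $5,240,325.9870… − $2,458,300.00 = $2,782,025.9870…
Balance at month 13: $2,782,025.9870… × (1 + 0.0105)^5 = $2,931,181.9098…
Penalty: 13 × 2% × $4,820,230.00 = $1,253,259.80
Final settlement = outstanding balance + penalty = $2,931,181.9098… + $1,253,259.80 = $4,184,441.71

$4,184,441.71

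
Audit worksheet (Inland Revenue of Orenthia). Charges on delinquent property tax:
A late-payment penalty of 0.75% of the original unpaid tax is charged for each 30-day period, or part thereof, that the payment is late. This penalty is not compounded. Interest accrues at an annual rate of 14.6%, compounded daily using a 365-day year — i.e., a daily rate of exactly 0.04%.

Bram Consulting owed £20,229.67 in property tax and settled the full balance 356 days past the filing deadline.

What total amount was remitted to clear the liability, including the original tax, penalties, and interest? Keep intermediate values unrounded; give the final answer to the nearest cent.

£25,145.58

Penalty periods: ⌈356/30⌉ = 12; penalty = 12 × 0.75% × £20,229.67 = £1,820.67…
Interest: £20,229.67 × ((1 + 0.0004)^356 − 1) = £20,229.67 × 0.15300494… = £3,095.2395…
Total = £20,229.67 + £1,820.6703 + £3,095.2395… = £25,145.58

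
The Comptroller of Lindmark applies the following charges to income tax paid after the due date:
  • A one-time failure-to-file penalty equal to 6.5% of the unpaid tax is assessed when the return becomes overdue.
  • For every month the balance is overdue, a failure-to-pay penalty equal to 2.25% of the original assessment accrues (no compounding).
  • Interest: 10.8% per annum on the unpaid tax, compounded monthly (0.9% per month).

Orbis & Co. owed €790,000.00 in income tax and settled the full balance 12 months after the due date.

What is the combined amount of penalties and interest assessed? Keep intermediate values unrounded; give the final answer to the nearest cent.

€354,322.64

Failure-to-file penalty: 6.5% × €790,000.00 = €51,350.00
Failure-to-pay penalty = 2.25% × €790,000.00 × 12 mo = €213,300.00
Interest: €790,000.00 × ((1 + 0.009)^12 − 1) = €790,000.00 × 0.1135097… = €89,672.6432…
Penalties + interest = €264,650.0000 + €89,672.6432… = €354,322.64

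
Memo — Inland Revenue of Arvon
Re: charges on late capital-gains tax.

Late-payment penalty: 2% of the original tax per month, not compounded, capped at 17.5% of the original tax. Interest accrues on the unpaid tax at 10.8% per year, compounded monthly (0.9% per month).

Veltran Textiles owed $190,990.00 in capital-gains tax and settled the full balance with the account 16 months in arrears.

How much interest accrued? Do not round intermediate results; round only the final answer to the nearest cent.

$29,439.28

Interest: $190,990.00 × ((1 + 0.009)^16 − 1) = $190,990.00 × 0.1541404… = $29,439.2833…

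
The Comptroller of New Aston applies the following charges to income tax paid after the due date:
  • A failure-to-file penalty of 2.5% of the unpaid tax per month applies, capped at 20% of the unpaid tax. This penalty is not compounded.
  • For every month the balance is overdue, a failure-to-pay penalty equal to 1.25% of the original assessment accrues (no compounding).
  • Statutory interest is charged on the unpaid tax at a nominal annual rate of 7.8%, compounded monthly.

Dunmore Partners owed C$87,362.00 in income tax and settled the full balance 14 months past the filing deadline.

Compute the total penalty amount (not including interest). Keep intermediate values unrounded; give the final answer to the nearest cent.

C$32,760.75

Failure-to-file: 14 × 2.5% × C$87,362.00 = C$30,576.70, capped at 20% × C$87,362.00 = C$17,472.40
Failure-to-pay penalty: 14 × 1.25% × C$87,362.00 = C$15,288.35
Total penalty = C$17,472.40 + C$15,288.35 = C$32,760.75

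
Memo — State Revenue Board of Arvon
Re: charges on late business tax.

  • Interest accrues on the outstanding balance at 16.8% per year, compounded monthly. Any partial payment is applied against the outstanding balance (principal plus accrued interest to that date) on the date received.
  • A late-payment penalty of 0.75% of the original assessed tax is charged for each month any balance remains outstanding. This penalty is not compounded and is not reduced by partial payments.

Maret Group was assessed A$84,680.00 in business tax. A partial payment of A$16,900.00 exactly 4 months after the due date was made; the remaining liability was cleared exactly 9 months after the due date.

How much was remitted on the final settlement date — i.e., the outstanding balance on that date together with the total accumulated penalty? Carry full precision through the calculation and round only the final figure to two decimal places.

Monthly rate = 16.8% ÷ 12 = 1.4%
Balance at month 4: A$84,680.0000 × (1 + 0.014)^4 = A$89,522.5964…
After A$16,900.00 payment: A$89,522.5964… − A$16,900.00 = A$72,622.5964…
Balance at month 9: A$72,622.5964… × (1 + 0.014)^5 = A$77,850.5252…
Penalty: 9 × 0.75% × A$84,680.00 = A$5,715.90
Final settlement = outstanding balance + penalty = A$77,850.5252… + A$5,715.90 = A$83,566.43

A$83,566.43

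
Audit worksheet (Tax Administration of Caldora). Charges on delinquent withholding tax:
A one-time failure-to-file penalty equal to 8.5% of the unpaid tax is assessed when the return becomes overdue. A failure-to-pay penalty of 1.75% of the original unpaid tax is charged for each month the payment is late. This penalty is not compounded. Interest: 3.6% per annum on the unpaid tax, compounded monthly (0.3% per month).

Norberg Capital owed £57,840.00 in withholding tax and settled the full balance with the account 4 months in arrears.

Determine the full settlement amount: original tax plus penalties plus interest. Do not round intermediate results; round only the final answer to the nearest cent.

Failure-to-file penalty: 8.5% × £57,840.00 = £4,916.40
Failure-to-pay penalty = 1.75% × £57,840.00 × 4 mo = £4,048.80
Interest: £57,840.00 × ((1 + 0.003)^4 − 1) = £57,840.00 × 0.0120541… = £697.2096…
Total = £57,840.00 + £8,965.2000 + £697.2096… = £67,502.41

£67,502.41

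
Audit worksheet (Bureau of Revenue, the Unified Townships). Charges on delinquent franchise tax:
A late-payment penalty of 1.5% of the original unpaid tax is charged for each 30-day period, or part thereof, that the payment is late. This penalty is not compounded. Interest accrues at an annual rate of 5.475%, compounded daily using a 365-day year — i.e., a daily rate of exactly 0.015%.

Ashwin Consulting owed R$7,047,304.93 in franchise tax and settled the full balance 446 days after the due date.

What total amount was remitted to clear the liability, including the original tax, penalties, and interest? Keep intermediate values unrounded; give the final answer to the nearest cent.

Penalty periods: ⌈446/30⌉ = 15; penalty = 15 × 1.5% × R$7,047,304.93 = R$1,585,643.61…
Interest: R$7,047,304.93 × ((1 + 0.00015)^446 − 1) = R$7,047,304.93 × 0.06918319… = R$487,555.0350…
Total = R$7,047,304.93 + R$1,585,643.6093… + R$487,555.0350… = R$9,120,503.57

R$9,120,503.57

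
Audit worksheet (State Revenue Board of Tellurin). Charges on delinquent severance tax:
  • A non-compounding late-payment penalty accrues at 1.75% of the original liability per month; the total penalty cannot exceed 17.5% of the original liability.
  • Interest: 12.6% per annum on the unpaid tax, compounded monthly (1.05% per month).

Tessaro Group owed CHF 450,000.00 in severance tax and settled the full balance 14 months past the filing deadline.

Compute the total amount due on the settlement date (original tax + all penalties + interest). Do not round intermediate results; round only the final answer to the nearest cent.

CHF 599,609.95

Penalty (uncapped): 14 × 1.75% × CHF 450,000.00 = CHF 110,250.00; cap = 17.5% × CHF 450,000.00 = CHF 78,750.00 → penalty = CHF 78,750.00
Interest: CHF 450,000.00 × ((1 + 0.0105)^14 − 1) = CHF 450,000.00 × 0.1574666… = CHF 70,859.9485…
Total = CHF 450,000.00 + CHF 78,750.0000 + CHF 70,859.9485… = CHF 599,609.95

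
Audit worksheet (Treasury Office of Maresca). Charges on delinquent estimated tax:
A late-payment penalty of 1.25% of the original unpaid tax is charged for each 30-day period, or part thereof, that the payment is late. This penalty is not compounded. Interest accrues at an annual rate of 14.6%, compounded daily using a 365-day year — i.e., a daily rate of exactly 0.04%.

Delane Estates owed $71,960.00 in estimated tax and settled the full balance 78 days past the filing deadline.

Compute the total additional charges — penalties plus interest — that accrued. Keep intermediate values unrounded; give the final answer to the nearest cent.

Penalty periods: ⌈78/30⌉ = 3; penalty = 3 × 1.25% × $71,960.00 = $2,698.50
Interest: $71,960.00 × ((1 + 0.0004)^78 − 1) = $71,960.00 × 0.03168539… = $2,280.0803…
Penalties + interest = $2,698.5000 + $2,280.0803… = $4,978.58

$4,978.58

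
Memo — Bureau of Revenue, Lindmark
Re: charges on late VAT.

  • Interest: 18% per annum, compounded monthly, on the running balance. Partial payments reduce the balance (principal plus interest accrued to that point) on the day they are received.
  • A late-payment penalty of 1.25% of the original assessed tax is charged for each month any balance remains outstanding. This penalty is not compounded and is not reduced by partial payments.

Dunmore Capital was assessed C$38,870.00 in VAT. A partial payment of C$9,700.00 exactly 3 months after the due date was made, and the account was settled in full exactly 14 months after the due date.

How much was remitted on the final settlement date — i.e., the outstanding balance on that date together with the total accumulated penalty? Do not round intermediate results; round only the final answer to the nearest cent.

C$43,254.49

Monthly rate = 18% ÷ 12 = 1.5%
Balance at month 3: C$38,870.0000 × (1 + 0.015)^3 = C$40,645.5184…
After C$9,700.00 payment: C$40,645.5184… − C$9,700.00 = C$30,945.5184…
Balance at month 14: C$30,945.5184… × (1 + 0.015)^11 = C$36,452.2406…
Penalty: 14 × 1.25% × C$38,870.00 = C$6,802.25
Final settlement = outstanding balance + penalty = C$36,452.2406… + C$6,802.25 = C$43,254.49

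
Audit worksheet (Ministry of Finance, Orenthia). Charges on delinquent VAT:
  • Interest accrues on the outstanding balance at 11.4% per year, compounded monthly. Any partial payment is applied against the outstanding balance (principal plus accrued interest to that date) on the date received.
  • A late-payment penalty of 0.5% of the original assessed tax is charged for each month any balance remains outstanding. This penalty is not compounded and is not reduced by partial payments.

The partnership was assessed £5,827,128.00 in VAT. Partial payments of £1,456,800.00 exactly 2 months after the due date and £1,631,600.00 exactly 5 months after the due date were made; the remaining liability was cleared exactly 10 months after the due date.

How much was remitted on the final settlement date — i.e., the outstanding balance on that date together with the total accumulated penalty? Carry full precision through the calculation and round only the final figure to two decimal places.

Monthly rate = 11.4% ÷ 12 = 0.95%
Balance at month 2: £5,827,128.0000 × (1 + 0.0095)^2 = £5,938,369.3303…
After £1,456,800.00 payment: £5,938,369.3303… − £1,456,800.00 = £4,481,569.3303…
Balance at month 5: £4,481,569.3303… × (1 + 0.0095)^3 = £4,610,511.2835…
After £1,631,600.00 payment: £4,610,511.2835… − £1,631,600.00 = £2,978,911.2835…
Balance at month 10: £2,978,911.2835… × (1 + 0.0095)^5 = £3,123,123.6989…
Penalty: 10 × 0.5% × £5,827,128.00 = £291,356.40
Final settlement = outstanding balance + penalty = £3,123,123.6989… + £291,356.40 = £3,414,480.10

£3,414,480.10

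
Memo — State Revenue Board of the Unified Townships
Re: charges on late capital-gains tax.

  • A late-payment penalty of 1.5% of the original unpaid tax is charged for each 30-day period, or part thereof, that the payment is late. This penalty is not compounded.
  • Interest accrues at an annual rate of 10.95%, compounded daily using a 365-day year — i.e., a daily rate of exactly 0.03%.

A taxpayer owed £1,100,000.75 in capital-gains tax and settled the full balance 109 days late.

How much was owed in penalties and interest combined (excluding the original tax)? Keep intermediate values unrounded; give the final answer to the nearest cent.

Penalty periods: ⌈109/30⌉ = 4; penalty = 4 × 1.5% × £1,100,000.75 = £66,000.05…
Interest: £1,100,000.75 × ((1 + 0.0003)^109 − 1) = £1,100,000.75 × 0.03323545… = £36,559.0238…
Penalties + interest = £66,000.0450 + £36,559.0238… = £102,559.07

£102,559.07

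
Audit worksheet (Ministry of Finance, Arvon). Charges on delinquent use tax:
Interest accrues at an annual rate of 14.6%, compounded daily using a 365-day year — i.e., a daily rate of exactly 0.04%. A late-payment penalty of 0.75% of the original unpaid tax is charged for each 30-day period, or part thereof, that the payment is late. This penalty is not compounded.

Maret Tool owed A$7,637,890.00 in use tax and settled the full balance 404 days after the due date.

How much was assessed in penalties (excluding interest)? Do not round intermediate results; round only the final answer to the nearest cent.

A$801,978.45

Penalty periods: ⌈404/30⌉ = 14; penalty = 14 × 0.75% × A$7,637,890.00 = A$801,978.45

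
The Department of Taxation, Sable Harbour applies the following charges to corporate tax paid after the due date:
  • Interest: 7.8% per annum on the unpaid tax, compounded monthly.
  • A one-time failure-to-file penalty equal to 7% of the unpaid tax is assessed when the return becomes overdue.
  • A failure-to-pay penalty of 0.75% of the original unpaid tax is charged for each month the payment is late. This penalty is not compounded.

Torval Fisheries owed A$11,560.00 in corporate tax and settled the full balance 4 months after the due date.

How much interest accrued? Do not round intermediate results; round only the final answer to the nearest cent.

Interest (7.8%/yr ÷ 12 = 0.65%/month): A$11,560.00 × ((1 + 0.0065)^4 − 1) = A$303.5032…

A$303.50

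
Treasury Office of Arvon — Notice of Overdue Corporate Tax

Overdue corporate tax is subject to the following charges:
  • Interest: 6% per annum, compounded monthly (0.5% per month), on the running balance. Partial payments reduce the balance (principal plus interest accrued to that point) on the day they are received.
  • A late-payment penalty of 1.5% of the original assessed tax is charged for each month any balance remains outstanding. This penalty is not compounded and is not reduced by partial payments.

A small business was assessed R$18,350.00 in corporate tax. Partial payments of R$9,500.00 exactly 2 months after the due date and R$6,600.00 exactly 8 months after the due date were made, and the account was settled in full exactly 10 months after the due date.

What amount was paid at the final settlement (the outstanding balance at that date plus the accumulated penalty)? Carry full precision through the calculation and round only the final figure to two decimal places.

Balance at month 2: R$18,350.0000 × (1 + 0.005)^2 = R$18,533.9588…
After R$9,500.00 payment: R$18,533.9588… − R$9,500.00 = R$9,033.9588…
Balance at month 8: R$9,033.9588… × (1 + 0.005)^6 = R$9,308.3879…
After R$6,600.00 payment: R$9,308.3879… − R$6,600.00 = R$2,708.3879…
Balance at month 10: R$2,708.3879… × (1 + 0.005)^2 = R$2,735.5395…
Penalty: 10 × 1.5% × R$18,350.00 = R$2,752.50
Final settlement = outstanding balance + penalty = R$2,735.5395… + R$2,752.50 = R$5,488.04

R$5,488.04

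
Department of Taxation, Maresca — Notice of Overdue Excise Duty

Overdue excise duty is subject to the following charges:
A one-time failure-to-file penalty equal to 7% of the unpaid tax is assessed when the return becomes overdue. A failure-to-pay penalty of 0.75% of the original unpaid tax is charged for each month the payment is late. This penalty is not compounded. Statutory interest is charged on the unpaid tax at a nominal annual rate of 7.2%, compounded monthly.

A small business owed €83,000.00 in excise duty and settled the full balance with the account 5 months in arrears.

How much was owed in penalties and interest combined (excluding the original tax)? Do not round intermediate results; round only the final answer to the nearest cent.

€11,442.56

Failure-to-file penalty: 7% × €83,000.00 = €5,810.00
Failure-to-pay penalty: 5 × 0.75% × €83,000.00 = €3,112.50
Interest (7.2%/yr ÷ 12 = 0.6%/month): €83,000.00 × ((1 + 0.006)^5 − 1) = €2,520.0598…
Penalties + interest = €8,922.5000 + €2,520.0598… = €11,442.56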